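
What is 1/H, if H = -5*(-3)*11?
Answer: 1/165 ≈ 0.0060606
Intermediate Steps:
H = 165 (H = 15*11 = 165)
1/H = 1/165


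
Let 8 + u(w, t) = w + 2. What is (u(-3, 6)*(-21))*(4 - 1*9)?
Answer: -945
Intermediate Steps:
u(w, t) = -6 + w (u(w, t) = -8 + (w + 2) = -8 + (2 + w) = -6 + w)
(u(-3, 6)*(-21))*(4 - 1*9) = ((-6 - 3)*(-21))*(4 - 1*9) = (-9*(-21))*(4 - 9) = 189*(-5) = -945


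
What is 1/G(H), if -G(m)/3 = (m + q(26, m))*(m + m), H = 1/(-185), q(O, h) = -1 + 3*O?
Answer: 34225/85464 ≈ 0.40046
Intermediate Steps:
H = -1/185 ≈ -0.0054054
G(m) = -6*m*(77 + m) (G(m) = -3*(m + (-1 + 3*26))*(m + m) = -3*(m + (-1 + 78))*2*m = -3*(m + 77)*2*m = -3*(77 + m)*2*m = -6*m*(77 + m))
1/G(H) = 1/(-6*(-1/185)*(77 - 1/185)) = 1/(-6*(-1/185)*14244/185) = 1/(85464/34225) = 34225/85464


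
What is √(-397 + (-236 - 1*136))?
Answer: I*√769 ≈ 27.731*I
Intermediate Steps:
√(-397 + (-236 - 1*136)) = √(-397 + (-236 - 136)) = √(-397 - 372) = √(-769) = I*√769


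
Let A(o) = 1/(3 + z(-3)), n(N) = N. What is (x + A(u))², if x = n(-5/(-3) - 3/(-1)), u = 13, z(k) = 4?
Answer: 10201/441 ≈ 23.132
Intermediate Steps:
x = 14/3 (x = -5/(-3) - 3/(-1) = -5*(-⅓) - 3*(-1) = 5/3 + 3 = 14/3 ≈ 4.6667)
A(o) = ⅐ (A(o) = 1/(3 + 4) = 1/7 = ⅐)
(x + A(u))² = (14/3 + ⅐)² = (101/21)² = 10201/441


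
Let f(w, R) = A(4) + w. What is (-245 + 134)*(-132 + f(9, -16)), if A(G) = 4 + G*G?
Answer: 11433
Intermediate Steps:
A(G) = 4 + G**2
f(w, R) = 20 + w (f(w, R) = (4 + 4**2) + w = (4 + 16) + w = 20 + w)
(-245 + 134)*(-132 + f(9, -16)) = (-245 + 134)*(-132 + (20 + 9)) = -111*(-132 + 29) = -111*(-103) = 11433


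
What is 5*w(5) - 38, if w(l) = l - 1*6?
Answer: -43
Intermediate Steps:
w(l) = -6 + l (w(l) = l - 6 = -6 + l)
5*w(5) - 38 = 5*(-6 + 5) - 38 = 5*(-1) - 38 = -5 - 38 = -43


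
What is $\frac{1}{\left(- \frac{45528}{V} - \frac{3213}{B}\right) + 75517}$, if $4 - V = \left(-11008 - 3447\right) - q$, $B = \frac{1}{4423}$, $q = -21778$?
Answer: $- \frac{7319}{103458279130} \approx -7.0743 \cdot 10^{-8}$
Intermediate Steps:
$B = \frac{1}{4423} \approx 0.00022609$
$V = -7319$ ($V = 4 - \left(\left(-11008 - 3447\right) - -21778\right) = 4 - \left(-14455 + 21778\right) = 4 - 7323 = -7319$)
$\frac{1}{\left(- \frac{45528}{V} - \frac{3213}{B}\right) + 75517} = \frac{1}{\left(- \frac{45528}{-7319} - 3213 \frac{1}{\frac{1}{4423}}\right) + 75517} = \frac{1}{\left(\left(-45528\right) \left(- \frac{1}{7319}\right) - 14211099\right) + 75517} = \frac{1}{\left(\frac{45528}{7319} - 14211099\right) + 75517} = \frac{1}{- \frac{104010988053}{7319} + 75517} = \frac{1}{- \frac{103458279130}{7319}} = - \frac{7319}{103458279130}$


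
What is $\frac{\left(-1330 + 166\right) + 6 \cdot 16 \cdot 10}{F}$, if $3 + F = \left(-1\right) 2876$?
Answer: $\frac{204}{2879} \approx 0.070858$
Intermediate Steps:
$F = -2879$ ($F = -3 - 2876 = -2879$)
$\frac{\left(-1330 + 166\right) + 6 \cdot 16 \cdot 10}{F} = \frac{\left(-1330 + 166\right) + 6 \cdot 16 \cdot 10}{-2879} = \left(-1164 + 96 \cdot 10\right) \left(- \frac{1}{2879}\right) = \left(-1164 + 960\right) \left(- \frac{1}{2879}\right) = \left(-204\right) \left(- \frac{1}{2879}\right) = \frac{204}{2879}$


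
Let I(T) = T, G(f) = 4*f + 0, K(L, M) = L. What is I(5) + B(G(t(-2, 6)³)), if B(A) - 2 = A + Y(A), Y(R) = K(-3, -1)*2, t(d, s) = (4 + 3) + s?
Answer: 8789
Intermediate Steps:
t(d, s) = 7 + s
G(f) = 4*f
Y(R) = -6 (Y(R) = -3*2 = -6)
B(A) = -4 + A (B(A) = 2 + (A - 6) = 2 + (-6 + A) = -4 + A)
I(5) + B(G(t(-2, 6)³)) = 5 + (-4 + 4*(7 + 6)³) = 5 + (-4 + 4*13³) = 5 + (-4 + 4*2197) = 5 + (-4 + 8788) = 5 + 8784 = 8789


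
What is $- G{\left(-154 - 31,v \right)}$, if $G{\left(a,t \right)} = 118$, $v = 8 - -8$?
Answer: $-118$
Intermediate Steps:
$v = 16$ ($v = 8 + 8 = 16$)
$- G{\left(-154 - 31,v \right)} = \left(-1\right) 118 = -118$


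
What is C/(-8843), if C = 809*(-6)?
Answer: 4854/8843 ≈ 0.54891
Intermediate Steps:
C = -4854
C/(-8843) = -4854/(-8843) = -4854*(-1/8843) = 4854/8843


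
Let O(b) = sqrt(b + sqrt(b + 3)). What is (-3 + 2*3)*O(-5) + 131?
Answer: 131 + 3*sqrt(-5 + I*sqrt(2)) ≈ 131.94 + 6.7737*I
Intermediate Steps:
O(b) = sqrt(b + sqrt(3 + b))
(-3 + 2*3)*O(-5) + 131 = (-3 + 2*3)*sqrt(-5 + sqrt(3 - 5)) + 131 = (-3 + 6)*sqrt(-5 + sqrt(-2)) + 131 = 3*sqrt(-5 + I*sqrt(2)) + 131 = 131 + 3*sqrt(-5 + I*sqrt(2))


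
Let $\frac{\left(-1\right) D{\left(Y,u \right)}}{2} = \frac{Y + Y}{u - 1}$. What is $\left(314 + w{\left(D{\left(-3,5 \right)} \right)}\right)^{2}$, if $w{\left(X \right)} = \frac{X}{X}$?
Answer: $99225$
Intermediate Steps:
$D{\left(Y,u \right)} = - \frac{4 Y}{-1 + u}$ ($D{\left(Y,u \right)} = - 2 \frac{Y + Y}{u - 1} = - 2 \frac{2 Y}{-1 + u} = - \frac{4 Y}{-1 + u}$)
$w{\left(X \right)} = 1$
$\left(314 + w{\left(D{\left(-3,5 \right)} \right)}\right)^{2} = \left(314 + 1\right)^{2} = 315^{2} = 99225$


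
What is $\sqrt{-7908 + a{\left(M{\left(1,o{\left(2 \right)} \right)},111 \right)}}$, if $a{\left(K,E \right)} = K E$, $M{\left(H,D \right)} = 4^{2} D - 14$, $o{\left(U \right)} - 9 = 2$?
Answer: $\sqrt{10074} \approx 100.37$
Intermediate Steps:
$o{\left(U \right)} = 11$ ($o{\left(U \right)} = 9 + 2 = 11$)
$M{\left(H,D \right)} = -14 + 16 D$ ($M{\left(H,D \right)} = 16 D - 14 = -14 + 16 D$)
$a{\left(K,E \right)} = E K$
$\sqrt{-7908 + a{\left(M{\left(1,o{\left(2 \right)} \right)},111 \right)}} = \sqrt{-7908 + 111 \left(-14 + 16 \cdot 11\right)} = \sqrt{-7908 + 111 \left(-14 + 176\right)} = \sqrt{-7908 + 111 \cdot 162} = \sqrt{-7908 + 17982} = \sqrt{10074}$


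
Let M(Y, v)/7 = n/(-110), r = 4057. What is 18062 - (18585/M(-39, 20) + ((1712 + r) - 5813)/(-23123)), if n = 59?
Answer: 532106432/23123 ≈ 23012.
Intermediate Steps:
M(Y, v) = -413/110 (M(Y, v) = 7*(59/(-110)) = 7*(59*(-1/110)) = 7*(-59/110) = -413/110)
18062 - (18585/M(-39, 20) + ((1712 + r) - 5813)/(-23123)) = 18062 - (18585/(-413/110) + ((1712 + 4057) - 5813)/(-23123)) = 18062 - (18585*(-110/413) + (5769 - 5813)*(-1/23123)) = 18062 - (-4950 - 44*(-1/23123)) = 18062 - (-4950 + 44/23123) = 18062 - 1*(-114458806/23123) = 18062 + 114458806/23123 = 532106432/23123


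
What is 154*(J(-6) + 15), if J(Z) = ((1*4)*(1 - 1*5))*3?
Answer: -5082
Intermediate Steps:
J(Z) = -48 (J(Z) = (4*(1 - 5))*3 = (4*(-4))*3 = -16*3 = -48)
154*(J(-6) + 15) = 154*(-48 + 15) = 154*(-33) = -5082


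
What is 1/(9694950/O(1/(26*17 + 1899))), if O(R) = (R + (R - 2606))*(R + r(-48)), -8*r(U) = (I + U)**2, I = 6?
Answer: 524848062673/8855175046825 ≈ 0.059270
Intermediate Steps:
r(U) = -(6 + U)**2/8
O(R) = (-2606 + 2*R)*(-441/2 + R) (O(R) = (R + (R - 2606))*(R - (6 - 48)**2/8) = (R + (-2606 + R))*(R - 1/8*(-42)**2) = (-2606 + 2*R)*(R - 1/8*1764) = (-2606 + 2*R)*(R - 441/2) = (-2606 + 2*R)*(-441/2 + R))
1/(9694950/O(1/(26*17 + 1899))) = 1/(9694950/(574623 - 3047/(26*17 + 1899) + 2*(1/(26*17 + 1899))**2)) = 1/(9694950/(574623 - 3047/(442 + 1899) + 2*(1/(442 + 1899))**2)) = 1/(9694950/(574623 - 3047/2341 + 2*(1/2341)**2)) = 1/(9694950/(574623 - 3047*1/2341 + 2*(1/2341)**2)) = 1/(9694950/(574623 - 3047/2341 + 2*(1/5480281))) = 1/(9694950/(574623 - 3047/2341 + 2/5480281)) = 1/(9694950/(3149088376038/5480281)) = 1/(9694950*(5480281/3149088376038)) = 1/(8855175046825/524848062673) = 524848062673/8855175046825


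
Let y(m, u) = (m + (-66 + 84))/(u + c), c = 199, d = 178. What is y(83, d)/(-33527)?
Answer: -101/12639679 ≈ -7.9907e-6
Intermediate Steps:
y(m, u) = (18 + m)/(199 + u) (y(m, u) = (m + (-66 + 84))/(u + 199) = (m + 18)/(199 + u) = (18 + m)/(199 + u))
y(83, d)/(-33527) = ((18 + 83)/(199 + 178))/(-33527) = (101/377)*(-1/33527) = -101/12639679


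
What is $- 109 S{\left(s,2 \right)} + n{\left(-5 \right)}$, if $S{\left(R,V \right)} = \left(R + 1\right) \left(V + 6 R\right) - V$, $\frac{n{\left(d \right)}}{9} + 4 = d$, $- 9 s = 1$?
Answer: $\frac{211}{27} \approx 7.8148$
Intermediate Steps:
$s = - \frac{1}{9}$ ($s = \left(- \frac{1}{9}\right) 1 = - \frac{1}{9} \approx -0.11111$)
$n{\left(d \right)} = -36 + 9 d$
$S{\left(R,V \right)} = - V + \left(1 + R\right) \left(V + 6 R\right)$ ($S{\left(R,V \right)} = \left(1 + R\right) \left(V + 6 R\right) - V = - V + \left(1 + R\right) \left(V + 6 R\right)$)
$- 109 S{\left(s,2 \right)} + n{\left(-5 \right)} = - 109 \left(- \frac{6 + 2 + 6 \left(- \frac{1}{9}\right)}{9}\right) + \left(-36 + 9 \left(-5\right)\right) = - 109 \left(- \frac{6 + 2 - \frac{2}{3}}{9}\right) - 81 = - 109 \left(\left(- \frac{1}{9}\right) \frac{22}{3}\right) - 81 = \left(-109\right) \left(- \frac{22}{27}\right) - 81 = \frac{2398}{27} - 81 = \frac{211}{27}$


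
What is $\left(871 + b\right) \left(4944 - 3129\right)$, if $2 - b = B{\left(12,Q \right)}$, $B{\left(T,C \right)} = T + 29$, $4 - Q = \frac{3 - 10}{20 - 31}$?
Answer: $1510080$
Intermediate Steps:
$Q = \frac{37}{11}$ ($Q = 4 - \frac{3 - 10}{20 - 31} = 4 - - \frac{7}{-11} = 4 - \left(-7\right) \left(- \frac{1}{11}\right) = 4 - \frac{7}{11} = \frac{37}{11} \approx 3.3636$)
$B{\left(T,C \right)} = 29 + T$
$b = -39$ ($b = 2 - \left(29 + 12\right) = 2 - 41 = -39$)
$\left(871 + b\right) \left(4944 - 3129\right) = \left(871 - 39\right) \left(4944 - 3129\right) = 832 \left(4944 - 3129\right) = 832 \cdot 1815 = 1510080$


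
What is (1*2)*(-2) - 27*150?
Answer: -4054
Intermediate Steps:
(1*2)*(-2) - 27*150 = 2*(-2) - 4050 = -4 - 4050 = -4054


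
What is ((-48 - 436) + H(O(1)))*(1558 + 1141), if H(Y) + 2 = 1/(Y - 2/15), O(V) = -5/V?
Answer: -101042463/77 ≈ -1.3122e+6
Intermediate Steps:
H(Y) = -2 + 1/(-2/15 + Y) (H(Y) = -2 + 1/(Y - 2/15) = -2 + 1/(-2/15 + Y))
((-48 - 436) + H(O(1)))*(1558 + 1141) = ((-48 - 436) + (19 - (-150)/1)/(-2 + 15*(-5/1)))*(1558 + 1141) = (-484 + (19 - (-150))/(-2 + 15*(-5*1)))*2699 = (-484 + (19 - 30*(-5))/(-2 + 15*(-5)))*2699 = (-484 + (19 + 150)/(-2 - 75))*2699 = (-484 + 169/(-77))*2699 = (-484 - 1/77*169)*2699 = (-484 - 169/77)*2699 = -37437/77*2699 = -101042463/77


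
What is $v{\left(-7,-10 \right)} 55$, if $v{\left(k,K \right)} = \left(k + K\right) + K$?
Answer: $-1485$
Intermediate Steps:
$v{\left(k,K \right)} = k + 2 K$ ($v{\left(k,K \right)} = \left(K + k\right) + K = k + 2 K$)
$v{\left(-7,-10 \right)} 55 = \left(-7 + 2 \left(-10\right)\right) 55 = \left(-7 - 20\right) 55 = \left(-27\right) 55 = -1485$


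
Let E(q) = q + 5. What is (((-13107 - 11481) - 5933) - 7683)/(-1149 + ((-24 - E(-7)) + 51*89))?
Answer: -9551/842 ≈ -11.343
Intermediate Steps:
E(q) = 5 + q
(((-13107 - 11481) - 5933) - 7683)/(-1149 + ((-24 - E(-7)) + 51*89)) = (((-13107 - 11481) - 5933) - 7683)/(-1149 + ((-24 - (5 - 7)) + 51*89)) = ((-24588 - 5933) - 7683)/(-1149 + ((-24 - 1*(-2)) + 4539)) = (-30521 - 7683)/(-1149 + ((-24 + 2) + 4539)) = -38204/(-1149 + (-22 + 4539)) = -38204/(-1149 + 4517) = -38204/3368 = -38204*1/3368 = -9551/842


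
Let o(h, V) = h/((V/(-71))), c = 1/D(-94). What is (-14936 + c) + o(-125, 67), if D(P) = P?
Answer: -93232745/6298 ≈ -14804.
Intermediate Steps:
c = -1/94 (c = 1/(-94) = -1/94 ≈ -0.010638)
o(h, V) = -71*h/V (o(h, V) = h/((V*(-1/71))) = h/((-V/71)) = h*(-71/V) = -71*h/V)
(-14936 + c) + o(-125, 67) = (-14936 - 1/94) - 71*(-125)/67 = -1403985/94 - 71*(-125)*1/67 = -1403985/94 + 8875/67 = -93232745/6298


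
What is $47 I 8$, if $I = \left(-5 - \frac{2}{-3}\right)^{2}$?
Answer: $\frac{63544}{9} \approx 7060.4$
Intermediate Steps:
$I = \frac{169}{9}$ ($I = \left(-5 - - \frac{2}{3}\right)^{2} = \left(-5 + \frac{2}{3}\right)^{2} = \left(- \frac{13}{3}\right)^{2} = \frac{169}{9} \approx 18.778$)
$47 I 8 = 47 \cdot \frac{169}{9} \cdot 8 = \frac{7943}{9} \cdot 8 = \frac{63544}{9}$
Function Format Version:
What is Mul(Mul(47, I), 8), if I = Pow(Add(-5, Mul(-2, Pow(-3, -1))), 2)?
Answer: Rational(63544, 9) ≈ 7060.4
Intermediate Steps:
I = Rational(169, 9) (I = Pow(Add(-5, Mul(-2, Rational(-1, 3))), 2) = Pow(Add(-5, Rational(2, 3)), 2) = Pow(Rational(-13, 3), 2) = Rational(169, 9) ≈ 18.778)
Mul(Mul(47, I), 8) = Mul(Mul(47, Rational(169, 9)), 8) = Mul(Rational(7943, 9), 8) = Rational(63544, 9)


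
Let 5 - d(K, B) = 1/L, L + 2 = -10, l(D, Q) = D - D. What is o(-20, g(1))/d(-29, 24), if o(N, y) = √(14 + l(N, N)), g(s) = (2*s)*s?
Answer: 12*√14/61 ≈ 0.73606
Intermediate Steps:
l(D, Q) = 0
g(s) = 2*s²
L = -12 (L = -2 - 10 = -12)
o(N, y) = √14 (o(N, y) = √(14 + 0) = √14)
d(K, B) = 61/12 (d(K, B) = 5 - 1/(-12) = 5 - 1*(-1/12) = 5 + 1/12 = 61/12)
o(-20, g(1))/d(-29, 24) = √14/(61/12) = √14*(12/61) = 12*√14/61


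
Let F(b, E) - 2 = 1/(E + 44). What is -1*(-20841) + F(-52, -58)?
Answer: 291801/14 ≈ 20843.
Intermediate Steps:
F(b, E) = 2 + 1/(44 + E) (F(b, E) = 2 + 1/(E + 44) = 2 + 1/(44 + E))
-1*(-20841) + F(-52, -58) = -1*(-20841) + (89 + 2*(-58))/(44 - 58) = 20841 + (89 - 116)/(-14) = 20841 - 1/14*(-27) = 20841 + 27/14 = 291801/14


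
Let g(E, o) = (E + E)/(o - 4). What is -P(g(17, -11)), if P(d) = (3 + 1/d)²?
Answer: -7569/1156 ≈ -6.5476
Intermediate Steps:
g(E, o) = 2*E/(-4 + o) (g(E, o) = (2*E)/(-4 + o) = 2*E/(-4 + o))
-P(g(17, -11)) = -(1 + 3*(2*17/(-4 - 11)))²/(2*17/(-4 - 11))² = -(1 + 3*(2*17/(-15)))²/(2*17/(-15))² = -(1 + 3*(2*17*(-1/15)))²/(2*17*(-1/15))² = -(1 + 3*(-34/15))²/(-34/15)² = -225*(1 - 34/5)²/1156 = -225*(-29/5)²/1156 = -225*841/(1156*25) = -1*7569/1156 = -7569/1156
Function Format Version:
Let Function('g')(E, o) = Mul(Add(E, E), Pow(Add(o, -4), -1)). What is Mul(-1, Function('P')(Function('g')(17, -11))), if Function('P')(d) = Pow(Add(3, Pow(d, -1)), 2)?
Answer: Rational(-7569, 1156) ≈ -6.5476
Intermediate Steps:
Function('g')(E, o) = Mul(2, E, Pow(Add(-4, o), -1)) (Function('g')(E, o) = Mul(Mul(2, E), Pow(Add(-4, o), -1)) = Mul(2, E, Pow(Add(-4, o), -1)))
Mul(-1, Function('P')(Function('g')(17, -11))) = Mul(-1, Mul(Pow(Mul(2, 17, Pow(Add(-4, -11), -1)), -2), Pow(Add(1, Mul(3, Mul(2, 17, Pow(Add(-4, -11), -1)))), 2))) = Mul(-1, Mul(Pow(Mul(2, 17, Pow(-15, -1)), -2), Pow(Add(1, Mul(3, Mul(2, 17, Pow(-15, -1)))), 2))) = Mul(-1, Mul(Pow(Mul(2, 17, Rational(-1, 15)), -2), Pow(Add(1, Mul(3, Mul(2, 17, Rational(-1, 15)))), 2))) = Mul(-1, Mul(Pow(Rational(-34, 15), -2), Pow(Add(1, Mul(3, Rational(-34, 15))), 2))) = Mul(-1, Mul(Rational(225, 1156), Pow(Add(1, Rational(-34, 5)), 2))) = Mul(-1, Mul(Rational(225, 1156), Pow(Rational(-29, 5), 2))) = Mul(-1, Mul(Rational(225, 1156), Rational(841, 25))) = Mul(-1, Rational(7569, 1156)) = Rational(-7569, 1156)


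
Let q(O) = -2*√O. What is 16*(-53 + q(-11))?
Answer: -848 - 32*I*√11 ≈ -848.0 - 106.13*I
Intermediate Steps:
16*(-53 + q(-11)) = 16*(-53 - 2*I*√11) = -848 - 32*I*√11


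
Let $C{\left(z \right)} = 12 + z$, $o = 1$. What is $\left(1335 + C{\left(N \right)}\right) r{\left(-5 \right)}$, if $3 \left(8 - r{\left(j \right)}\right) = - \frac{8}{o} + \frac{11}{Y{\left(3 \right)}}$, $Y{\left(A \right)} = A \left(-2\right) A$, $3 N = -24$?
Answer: $\frac{785993}{54} \approx 14555.0$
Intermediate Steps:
$N = -8$ ($N = \frac{1}{3} \left(-24\right) = -8$)
$Y{\left(A \right)} = - 2 A^{2}$ ($Y{\left(A \right)} = - 2 A A = - 2 A^{2}$)
$r{\left(j \right)} = \frac{587}{54}$ ($r{\left(j \right)} = 8 - \frac{- \frac{8}{1} + \frac{11}{\left(-2\right) 3^{2}}}{3} = 8 - \frac{\left(-8\right) 1 + \frac{11}{\left(-2\right) 9}}{3} = 8 - \frac{-8 + \frac{11}{-18}}{3} = 8 - \frac{-8 + 11 \left(- \frac{1}{18}\right)}{3} = 8 - \frac{-8 - \frac{11}{18}}{3} = 8 - - \frac{155}{54} = 8 + \frac{155}{54} = \frac{587}{54}$)
$\left(1335 + C{\left(N \right)}\right) r{\left(-5 \right)} = \left(1335 + \left(12 - 8\right)\right) \frac{587}{54} = \left(1335 + 4\right) \frac{587}{54} = 1339 \cdot \frac{587}{54} = \frac{785993}{54}$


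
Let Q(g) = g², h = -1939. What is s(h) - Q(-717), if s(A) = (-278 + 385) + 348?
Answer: -513634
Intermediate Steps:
s(A) = 455 (s(A) = 107 + 348 = 455)
s(h) - Q(-717) = 455 - 1*(-717)² = 455 - 1*514089 = 455 - 514089 = -513634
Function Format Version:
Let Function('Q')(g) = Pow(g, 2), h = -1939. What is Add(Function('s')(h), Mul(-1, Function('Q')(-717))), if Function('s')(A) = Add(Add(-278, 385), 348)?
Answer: -513634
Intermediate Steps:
Function('s')(A) = 455 (Function('s')(A) = Add(107, 348) = 455)
Add(Function('s')(h), Mul(-1, Function('Q')(-717))) = Add(455, Mul(-1, Pow(-717, 2))) = Add(455, Mul(-1, 514089)) = Add(455, -514089) = -513634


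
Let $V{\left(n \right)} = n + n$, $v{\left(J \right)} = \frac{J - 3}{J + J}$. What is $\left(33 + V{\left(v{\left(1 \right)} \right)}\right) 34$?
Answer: $1054$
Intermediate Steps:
$v{\left(J \right)} = \frac{-3 + J}{2 J}$
$V{\left(n \right)} = 2 n$
$\left(33 + V{\left(v{\left(1 \right)} \right)}\right) 34 = \left(33 + 2 \frac{-3 + 1}{2 \cdot 1}\right) 34 = \left(33 + 2 \cdot \frac{1}{2} \cdot 1 \left(-2\right)\right) 34 = \left(33 + 2 \left(-1\right)\right) 34 = \left(33 - 2\right) 34 = 31 \cdot 34 = 1054$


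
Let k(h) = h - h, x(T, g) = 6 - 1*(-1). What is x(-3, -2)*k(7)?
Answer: 0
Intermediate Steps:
x(T, g) = 7 (x(T, g) = 6 + 1 = 7)
k(h) = 0
x(-3, -2)*k(7) = 7*0 = 0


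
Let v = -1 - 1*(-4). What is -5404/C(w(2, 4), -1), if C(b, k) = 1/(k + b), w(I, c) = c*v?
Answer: -59444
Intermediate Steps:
v = 3 (v = -1 + 4 = 3)
w(I, c) = 3*c (w(I, c) = c*3 = 3*c)
C(b, k) = 1/(b + k)
-5404/C(w(2, 4), -1) = -5404/(1/(3*4 - 1)) = -5404/(1/(12 - 1)) = -5404/(1/11) = -5404/1/11 = -5404*11 = -59444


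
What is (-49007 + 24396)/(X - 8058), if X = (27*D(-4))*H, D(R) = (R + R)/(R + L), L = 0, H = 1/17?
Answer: 418387/136932 ≈ 3.0554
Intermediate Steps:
H = 1/17 ≈ 0.058824
D(R) = 2 (D(R) = (R + R)/(R + 0) = (2*R)/R = 2)
X = 54/17 (X = (27*2)*(1/17) = 54*(1/17) = 54/17 ≈ 3.1765)
(-49007 + 24396)/(X - 8058) = (-49007 + 24396)/(54/17 - 8058) = -24611/(-136932/17) = -24611*(-17/136932) = 418387/136932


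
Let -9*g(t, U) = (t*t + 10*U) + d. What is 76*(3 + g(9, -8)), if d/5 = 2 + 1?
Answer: 836/9 ≈ 92.889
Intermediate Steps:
d = 15 (d = 5*(2 + 1) = 5*3 = 15)
g(t, U) = -5/3 - 10*U/9 - t²/9 (g(t, U) = -((t*t + 10*U) + 15)/9 = -((t² + 10*U) + 15)/9 = -(15 + t² + 10*U)/9 = -5/3 - 10*U/9 - t²/9)
76*(3 + g(9, -8)) = 76*(3 + (-5/3 - 10/9*(-8) - ⅑*9²)) = 76*(3 + (-5/3 + 80/9 - ⅑*81)) = 76*(3 + (-5/3 + 80/9 - 9)) = 76*(3 - 16/9) = 76*(11/9) = 836/9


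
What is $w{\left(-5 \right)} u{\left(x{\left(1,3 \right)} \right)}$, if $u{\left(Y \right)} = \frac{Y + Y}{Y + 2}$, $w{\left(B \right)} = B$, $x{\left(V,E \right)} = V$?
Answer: $- \frac{10}{3} \approx -3.3333$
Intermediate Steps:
$u{\left(Y \right)} = \frac{2 Y}{2 + Y}$
$w{\left(-5 \right)} u{\left(x{\left(1,3 \right)} \right)} = - 5 \cdot 2 \cdot 1 \frac{1}{2 + 1} = - 5 \cdot 2 \cdot 1 \cdot \frac{1}{3} = \left(-5\right) \frac{2}{3} = - \frac{10}{3}$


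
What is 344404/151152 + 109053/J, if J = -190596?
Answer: 73152449/42870486 ≈ 1.7064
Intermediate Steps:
344404/151152 + 109053/J = 344404/151152 + 109053/(-190596) = 344404*(1/151152) + 109053*(-1/190596) = 86101/37788 - 5193/9076 = 73152449/42870486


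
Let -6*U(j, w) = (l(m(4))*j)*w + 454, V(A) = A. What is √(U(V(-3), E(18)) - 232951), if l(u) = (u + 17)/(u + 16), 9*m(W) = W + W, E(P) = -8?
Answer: I*√3028469622/114 ≈ 482.73*I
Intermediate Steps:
m(W) = 2*W/9 (m(W) = (W + W)/9 = (2*W)/9 = 2*W/9)
l(u) = (17 + u)/(16 + u)
U(j, w) = -227/3 - 161*j*w/912 (U(j, w) = -((((17 + (2/9)*4)/(16 + (2/9)*4))*j)*w + 454)/6 = -((((17 + 8/9)/(16 + 8/9))*j)*w + 454)/6 = -((((161/9)/(152/9))*j)*w + 454)/6 = -((((9/152)*(161/9))*j)*w + 454)/6 = -((161*j/152)*w + 454)/6 = -(161*j*w/152 + 454)/6 = -(454 + 161*j*w/152)/6 = -227/3 - 161*j*w/912)
√(U(V(-3), E(18)) - 232951) = √((-227/3 - 161/912*(-3)*(-8)) - 232951) = √((-227/3 - 161/38) - 232951) = √(-9109/114 - 232951) = √(-26565523/114) = I*√3028469622/114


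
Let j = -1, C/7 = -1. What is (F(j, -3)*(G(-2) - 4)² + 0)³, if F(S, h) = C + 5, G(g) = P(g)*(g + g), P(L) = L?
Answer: -32768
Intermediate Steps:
C = -7 (C = 7*(-1) = -7)
G(g) = 2*g² (G(g) = g*(g + g) = g*(2*g) = 2*g²)
F(S, h) = -2 (F(S, h) = -7 + 5 = -2)
(F(j, -3)*(G(-2) - 4)² + 0)³ = (-2*(2*(-2)² - 4)² + 0)³ = (-2*(2*4 - 4)² + 0)³ = (-2*(8 - 4)² + 0)³ = (-2*4² + 0)³ = (-2*16 + 0)³ = (-32 + 0)³ = (-32)³ = -32768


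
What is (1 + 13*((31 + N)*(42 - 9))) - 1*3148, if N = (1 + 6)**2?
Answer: 31173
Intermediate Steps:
N = 49 (N = 7**2 = 49)
(1 + 13*((31 + N)*(42 - 9))) - 1*3148 = (1 + 13*((31 + 49)*(42 - 9))) - 1*3148 = (1 + 13*(80*33)) - 3148 = (1 + 13*2640) - 3148 = (1 + 34320) - 3148 = 34321 - 3148 = 31173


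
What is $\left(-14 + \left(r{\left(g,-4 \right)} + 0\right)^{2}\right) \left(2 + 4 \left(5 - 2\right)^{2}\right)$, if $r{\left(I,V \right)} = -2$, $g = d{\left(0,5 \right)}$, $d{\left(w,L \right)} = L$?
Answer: $-380$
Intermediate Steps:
$g = 5$
$\left(-14 + \left(r{\left(g,-4 \right)} + 0\right)^{2}\right) \left(2 + 4 \left(5 - 2\right)^{2}\right) = \left(-14 + \left(-2 + 0\right)^{2}\right) \left(2 + 4 \left(5 - 2\right)^{2}\right) = \left(-14 + \left(-2\right)^{2}\right) \left(2 + 4 \cdot 3^{2}\right) = \left(-14 + 4\right) \left(2 + 4 \cdot 9\right) = - 10 \left(2 + 36\right) = \left(-10\right) 38 = -380$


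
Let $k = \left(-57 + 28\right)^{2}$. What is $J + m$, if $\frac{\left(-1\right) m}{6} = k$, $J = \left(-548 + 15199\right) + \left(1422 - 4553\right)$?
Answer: $6474$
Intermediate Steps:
$k = 841$ ($k = \left(-29\right)^{2} = 841$)
$J = 11520$ ($J = 14651 - 3131 = 11520$)
$m = -5046$ ($m = \left(-6\right) 841 = -5046$)
$J + m = 11520 - 5046 = 6474$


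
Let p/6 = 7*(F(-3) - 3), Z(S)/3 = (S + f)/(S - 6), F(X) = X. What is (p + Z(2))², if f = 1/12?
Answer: 16459249/256 ≈ 64294.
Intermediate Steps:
f = 1/12 ≈ 0.083333
Z(S) = 3*(1/12 + S)/(-6 + S) (Z(S) = 3*((S + 1/12)/(S - 6)) = 3*((1/12 + S)/(-6 + S)) = 3*(1/12 + S)/(-6 + S))
p = -252 (p = 6*(7*(-3 - 3)) = 6*(7*(-6)) = 6*(-42) = -252)
(p + Z(2))² = (-252 + (1 + 12*2)/(4*(-6 + 2)))² = (-252 + (¼)*(1 + 24)/(-4))² = (-252 + (¼)*(-¼)*25)² = (-252 - 25/16)² = (-4057/16)² = 16459249/256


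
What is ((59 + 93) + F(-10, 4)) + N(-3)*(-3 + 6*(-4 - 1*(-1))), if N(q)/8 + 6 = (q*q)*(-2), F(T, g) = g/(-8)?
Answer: 8367/2 ≈ 4183.5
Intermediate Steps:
F(T, g) = -g/8 (F(T, g) = g*(-1/8) = -g/8)
N(q) = -48 - 16*q**2 (N(q) = -48 + 8*((q*q)*(-2)) = -48 + 8*(q**2*(-2)) = -48 + 8*(-2*q**2) = -48 - 16*q**2)
((59 + 93) + F(-10, 4)) + N(-3)*(-3 + 6*(-4 - 1*(-1))) = ((59 + 93) - 1/8*4) + (-48 - 16*(-3)**2)*(-3 + 6*(-4 - 1*(-1))) = (152 - 1/2) + (-48 - 16*9)*(-3 + 6*(-4 + 1)) = 303/2 + (-48 - 144)*(-3 + 6*(-3)) = 303/2 - 192*(-3 - 18) = 303/2 - 192*(-21) = 303/2 + 4032 = 8367/2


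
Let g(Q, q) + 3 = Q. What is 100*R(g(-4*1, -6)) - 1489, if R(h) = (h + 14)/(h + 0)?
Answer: -1589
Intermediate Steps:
g(Q, q) = -3 + Q
R(h) = (14 + h)/h
100*R(g(-4*1, -6)) - 1489 = 100*((14 + (-3 - 4*1))/(-3 - 4*1)) - 1489 = 100*((14 + (-3 - 4))/(-3 - 4)) - 1489 = 100*((14 - 7)/(-7)) - 1489 = 100*(-⅐*7) - 1489 = 100*(-1) - 1489 = -100 - 1489 = -1589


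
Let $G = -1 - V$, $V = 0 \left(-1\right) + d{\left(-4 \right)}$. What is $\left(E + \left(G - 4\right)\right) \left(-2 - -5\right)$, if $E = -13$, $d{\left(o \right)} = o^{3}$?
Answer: $138$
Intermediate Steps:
$V = -64$ ($V = 0 \left(-1\right) + \left(-4\right)^{3} = 0 - 64 = -64$)
$G = 63$ ($G = -1 - -64 = -1 + 64 = 63$)
$\left(E + \left(G - 4\right)\right) \left(-2 - -5\right) = \left(-13 + \left(63 - 4\right)\right) \left(-2 - -5\right) = \left(-13 + \left(63 - 4\right)\right) \left(-2 + 5\right) = \left(-13 + 59\right) 3 = 46 \cdot 3 = 138$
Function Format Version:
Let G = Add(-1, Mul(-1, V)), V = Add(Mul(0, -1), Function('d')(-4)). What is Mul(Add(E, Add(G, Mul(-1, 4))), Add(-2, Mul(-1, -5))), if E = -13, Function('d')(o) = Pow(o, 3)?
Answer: 138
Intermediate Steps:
V = -64 (V = Add(Mul(0, -1), Pow(-4, 3)) = Add(0, -64) = -64)
G = 63 (G = Add(-1, Mul(-1, -64)) = Add(-1, 64) = 63)
Mul(Add(E, Add(G, Mul(-1, 4))), Add(-2, Mul(-1, -5))) = Mul(Add(-13, Add(63, Mul(-1, 4))), Add(-2, Mul(-1, -5))) = Mul(Add(-13, Add(63, -4)), Add(-2, 5)) = Mul(Add(-13, 59), 3) = Mul(46, 3) = 138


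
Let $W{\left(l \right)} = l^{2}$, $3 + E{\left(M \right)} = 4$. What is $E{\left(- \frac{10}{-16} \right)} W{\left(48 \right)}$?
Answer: $2304$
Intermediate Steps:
$E{\left(M \right)} = 1$ ($E{\left(M \right)} = -3 + 4 = 1$)
$E{\left(- \frac{10}{-16} \right)} W{\left(48 \right)} = 1 \cdot 48^{2} = 1 \cdot 2304 = 2304$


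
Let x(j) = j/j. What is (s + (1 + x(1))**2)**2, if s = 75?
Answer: 6241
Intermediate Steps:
x(j) = 1
(s + (1 + x(1))**2)**2 = (75 + (1 + 1)**2)**2 = (75 + 2**2)**2 = (75 + 4)**2 = 79**2 = 6241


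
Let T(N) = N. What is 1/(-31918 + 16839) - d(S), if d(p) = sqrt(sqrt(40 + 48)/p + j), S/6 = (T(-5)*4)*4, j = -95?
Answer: -1/15079 - I*sqrt(342000 + 15*sqrt(22))/60 ≈ -6.6317e-5 - 9.7478*I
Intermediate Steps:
S = -480 (S = 6*(-5*4*4) = 6*(-20*4) = 6*(-80) = -480)
d(p) = sqrt(-95 + 2*sqrt(22)/p) (d(p) = sqrt(sqrt(40 + 48)/p - 95) = sqrt(sqrt(88)/p - 95) = sqrt((2*sqrt(22))/p - 95) = sqrt(2*sqrt(22)/p - 95) = sqrt(-95 + 2*sqrt(22)/p))
1/(-31918 + 16839) - d(S) = 1/(-31918 + 16839) - sqrt(-95 + 2*sqrt(22)/(-480)) = 1/(-15079) - sqrt(-95 + 2*sqrt(22)*(-1/480)) = -1/15079 - sqrt(-95 - sqrt(22)/240)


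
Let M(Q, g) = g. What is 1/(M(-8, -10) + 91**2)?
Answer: 1/8271 ≈ 0.00012090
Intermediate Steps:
1/(M(-8, -10) + 91**2) = 1/(-10 + 91**2) = 1/(-10 + 8281) = 1/8271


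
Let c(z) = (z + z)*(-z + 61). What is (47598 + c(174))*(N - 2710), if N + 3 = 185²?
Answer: 260730288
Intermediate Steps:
N = 34222 (N = -3 + 185² = -3 + 34225 = 34222)
c(z) = 2*z*(61 - z) (c(z) = (2*z)*(61 - z) = 2*z*(61 - z))
(47598 + c(174))*(N - 2710) = (47598 + 2*174*(61 - 1*174))*(34222 - 2710) = (47598 + 2*174*(61 - 174))*31512 = (47598 + 2*174*(-113))*31512 = (47598 - 39324)*31512 = 8274*31512 = 260730288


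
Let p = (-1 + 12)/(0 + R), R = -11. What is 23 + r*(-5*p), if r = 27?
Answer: 158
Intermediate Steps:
p = -1 (p = (-1 + 12)/(0 - 11) = 11/(-11) = 11*(-1/11) = -1)
23 + r*(-5*p) = 23 + 27*(-5*(-1)) = 23 + 27*5 = 23 + 135 = 158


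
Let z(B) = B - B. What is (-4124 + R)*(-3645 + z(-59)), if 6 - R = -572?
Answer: 12925170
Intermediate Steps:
R = 578 (R = 6 - 1*(-572) = 6 + 572 = 578)
z(B) = 0
(-4124 + R)*(-3645 + z(-59)) = (-4124 + 578)*(-3645 + 0) = -3546*(-3645) = 12925170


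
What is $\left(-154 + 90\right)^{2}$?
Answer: $4096$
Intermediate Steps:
$\left(-154 + 90\right)^{2} = \left(-64\right)^{2} = 4096$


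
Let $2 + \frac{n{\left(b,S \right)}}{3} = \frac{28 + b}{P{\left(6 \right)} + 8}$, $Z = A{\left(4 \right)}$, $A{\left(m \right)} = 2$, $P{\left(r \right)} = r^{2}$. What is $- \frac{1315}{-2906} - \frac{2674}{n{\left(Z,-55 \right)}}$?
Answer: $\frac{171068573}{252822} \approx 676.64$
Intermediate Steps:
$Z = 2$
$n{\left(b,S \right)} = - \frac{45}{11} + \frac{3 b}{44}$ ($n{\left(b,S \right)} = -6 + 3 \frac{28 + b}{6^{2} + 8} = -6 + 3 \frac{28 + b}{36 + 8} = -6 + 3 \frac{28 + b}{44} = -6 + 3 \left(28 + b\right) \frac{1}{44} = -6 + 3 \left(\frac{7}{11} + \frac{b}{44}\right) = -6 + \left(\frac{21}{11} + \frac{3 b}{44}\right) = - \frac{45}{11} + \frac{3 b}{44}$)
$- \frac{1315}{-2906} - \frac{2674}{n{\left(Z,-55 \right)}} = - \frac{1315}{-2906} - \frac{2674}{- \frac{45}{11} + \frac{3}{44} \cdot 2} = \left(-1315\right) \left(- \frac{1}{2906}\right) - \frac{2674}{- \frac{45}{11} + \frac{3}{22}} = \frac{1315}{2906} - \frac{2674}{- \frac{87}{22}} = \frac{1315}{2906} - - \frac{58828}{87} = \frac{1315}{2906} + \frac{58828}{87} = \frac{171068573}{252822}$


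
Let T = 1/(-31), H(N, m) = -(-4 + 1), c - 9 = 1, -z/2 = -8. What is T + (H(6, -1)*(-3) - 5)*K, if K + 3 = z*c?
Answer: -68139/31 ≈ -2198.0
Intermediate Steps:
z = 16 (z = -2*(-8) = 16)
c = 10 (c = 9 + 1 = 10)
H(N, m) = 3 (H(N, m) = -1*(-3) = 3)
K = 157 (K = -3 + 16*10 = -3 + 160 = 157)
T = -1/31 ≈ -0.032258
T + (H(6, -1)*(-3) - 5)*K = -1/31 + (3*(-3) - 5)*157 = -1/31 + (-9 - 5)*157 = -1/31 - 14*157 = -1/31 - 2198 = -68139/31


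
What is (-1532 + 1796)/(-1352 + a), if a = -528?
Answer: -33/235 ≈ -0.14043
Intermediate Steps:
(-1532 + 1796)/(-1352 + a) = (-1532 + 1796)/(-1352 - 528) = 264/(-1880) = 264*(-1/1880) = -33/235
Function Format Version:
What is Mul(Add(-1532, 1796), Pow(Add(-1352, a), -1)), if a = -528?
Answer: Rational(-33, 235) ≈ -0.14043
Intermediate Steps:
Mul(Add(-1532, 1796), Pow(Add(-1352, a), -1)) = Mul(Add(-1532, 1796), Pow(Add(-1352, -528), -1)) = Mul(264, Pow(-1880, -1)) = Mul(264, Rational(-1, 1880)) = Rational(-33, 235)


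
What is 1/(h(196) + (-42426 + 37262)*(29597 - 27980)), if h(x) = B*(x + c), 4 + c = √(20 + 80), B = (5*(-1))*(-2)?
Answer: -1/8348168 ≈ -1.1979e-7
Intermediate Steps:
B = 10 (B = -5*(-2) = 10)
c = 6 (c = -4 + √(20 + 80) = -4 + √100 = -4 + 10 = 6)
h(x) = 60 + 10*x (h(x) = 10*(x + 6) = 10*(6 + x) = 60 + 10*x)
1/(h(196) + (-42426 + 37262)*(29597 - 27980)) = 1/((60 + 10*196) + (-42426 + 37262)*(29597 - 27980)) = 1/((60 + 1960) - 5164*1617) = 1/(2020 - 8350188) = 1/(-8348168) = -1/8348168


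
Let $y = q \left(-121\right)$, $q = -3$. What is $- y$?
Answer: $-363$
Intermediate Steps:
$y = 363$ ($y = \left(-3\right) \left(-121\right) = 363$)
$- y = \left(-1\right) 363 = -363$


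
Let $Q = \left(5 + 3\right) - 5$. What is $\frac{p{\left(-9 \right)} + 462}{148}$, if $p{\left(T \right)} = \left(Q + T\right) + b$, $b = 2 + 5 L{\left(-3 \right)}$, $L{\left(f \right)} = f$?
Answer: $\frac{443}{148} \approx 2.9932$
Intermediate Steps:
$Q = 3$ ($Q = 8 - 5 = 3$)
$b = -13$ ($b = 2 + 5 \left(-3\right) = 2 - 15 = -13$)
$p{\left(T \right)} = -10 + T$ ($p{\left(T \right)} = \left(3 + T\right) - 13 = -10 + T$)
$\frac{p{\left(-9 \right)} + 462}{148} = \frac{\left(-10 - 9\right) + 462}{148} = \left(-19 + 462\right) \frac{1}{148} = 443 \cdot \frac{1}{148} = \frac{443}{148}$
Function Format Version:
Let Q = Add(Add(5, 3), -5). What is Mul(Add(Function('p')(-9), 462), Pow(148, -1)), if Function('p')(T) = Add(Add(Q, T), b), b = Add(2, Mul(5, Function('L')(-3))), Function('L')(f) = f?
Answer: Rational(443, 148) ≈ 2.9932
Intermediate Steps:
Q = 3 (Q = Add(8, -5) = 3)
b = -13 (b = Add(2, Mul(5, -3)) = Add(2, -15) = -13)
Function('p')(T) = Add(-10, T) (Function('p')(T) = Add(Add(3, T), -13) = Add(-10, T))
Mul(Add(Function('p')(-9), 462), Pow(148, -1)) = Mul(Add(Add(-10, -9), 462), Pow(148, -1)) = Mul(Add(-19, 462), Rational(1, 148)) = Mul(443, Rational(1, 148)) = Rational(443, 148)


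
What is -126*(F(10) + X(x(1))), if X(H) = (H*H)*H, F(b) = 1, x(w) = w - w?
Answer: -126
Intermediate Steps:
x(w) = 0
X(H) = H**3 (X(H) = H**2*H = H**3)
-126*(F(10) + X(x(1))) = -126*(1 + 0**3) = -126*(1 + 0) = -126*1 = -126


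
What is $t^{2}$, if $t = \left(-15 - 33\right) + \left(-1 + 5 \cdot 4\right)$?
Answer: $841$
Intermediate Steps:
$t = -29$ ($t = -48 + \left(-1 + 20\right) = -48 + 19 = -29$)
$t^{2} = \left(-29\right)^{2} = 841$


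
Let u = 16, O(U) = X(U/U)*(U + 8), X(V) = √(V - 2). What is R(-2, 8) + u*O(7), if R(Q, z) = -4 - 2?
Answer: -6 + 240*I ≈ -6.0 + 240.0*I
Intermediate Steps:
X(V) = √(-2 + V)
O(U) = I*(8 + U) (O(U) = √(-2 + U/U)*(U + 8) = √(-2 + 1)*(8 + U) = √(-1)*(8 + U) = I*(8 + U))
R(Q, z) = -6
R(-2, 8) + u*O(7) = -6 + 16*(I*(8 + 7)) = -6 + 16*(I*15) = -6 + 16*(15*I) = -6 + 240*I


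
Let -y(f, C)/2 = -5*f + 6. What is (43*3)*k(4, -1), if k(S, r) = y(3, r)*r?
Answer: -2322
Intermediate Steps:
y(f, C) = -12 + 10*f (y(f, C) = -2*(-5*f + 6) = -2*(6 - 5*f) = -12 + 10*f)
k(S, r) = 18*r (k(S, r) = (-12 + 10*3)*r = (-12 + 30)*r = 18*r)
(43*3)*k(4, -1) = (43*3)*(18*(-1)) = 129*(-18) = -2322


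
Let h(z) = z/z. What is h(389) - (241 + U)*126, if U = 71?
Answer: -39311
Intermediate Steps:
h(z) = 1
h(389) - (241 + U)*126 = 1 - (241 + 71)*126 = 1 - 312*126 = 1 - 1*39312 = 1 - 39312 = -39311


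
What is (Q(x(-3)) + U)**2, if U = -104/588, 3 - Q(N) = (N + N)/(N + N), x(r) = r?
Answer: 71824/21609 ≈ 3.3238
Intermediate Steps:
Q(N) = 2 (Q(N) = 3 - (N + N)/(N + N) = 3 - 2*N/(2*N) = 3 - 2*N*1/(2*N) = 3 - 1*1 = 3 - 1 = 2)
U = -26/147 (U = -104*1/588 = -26/147 ≈ -0.17687)
(Q(x(-3)) + U)**2 = (2 - 26/147)**2 = (268/147)**2 = 71824/21609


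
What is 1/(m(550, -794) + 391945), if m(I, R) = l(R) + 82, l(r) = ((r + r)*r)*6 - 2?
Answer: 1/7957257 ≈ 1.2567e-7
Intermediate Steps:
l(r) = -2 + 12*r**2 (l(r) = ((2*r)*r)*6 - 2 = (2*r**2)*6 - 2 = 12*r**2 - 2 = -2 + 12*r**2)
m(I, R) = 80 + 12*R**2 (m(I, R) = (-2 + 12*R**2) + 82 = 80 + 12*R**2)
1/(m(550, -794) + 391945) = 1/((80 + 12*(-794)**2) + 391945) = 1/((80 + 12*630436) + 391945) = 1/((80 + 7565232) + 391945) = 1/(7565312 + 391945) = 1/7957257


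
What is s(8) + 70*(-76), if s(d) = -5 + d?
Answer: -5317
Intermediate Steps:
s(8) + 70*(-76) = (-5 + 8) + 70*(-76) = 3 - 5320 = -5317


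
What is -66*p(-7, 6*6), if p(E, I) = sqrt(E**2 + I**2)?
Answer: -66*sqrt(1345) ≈ -2420.5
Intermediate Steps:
-66*p(-7, 6*6) = -66*sqrt((-7)**2 + (6*6)**2) = -66*sqrt(49 + 36**2) = -66*sqrt(49 + 1296) = -66*sqrt(1345)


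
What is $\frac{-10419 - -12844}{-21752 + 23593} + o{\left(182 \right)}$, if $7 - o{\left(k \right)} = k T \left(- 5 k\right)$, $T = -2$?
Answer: $- \frac{609797528}{1841} \approx -3.3123 \cdot 10^{5}$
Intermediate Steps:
$o{\left(k \right)} = 7 - 10 k^{2}$ ($o{\left(k \right)} = 7 - k \left(-2\right) \left(- 5 k\right) = 7 - - 2 k \left(- 5 k\right) = 7 - 10 k^{2}$)
$\frac{-10419 - -12844}{-21752 + 23593} + o{\left(182 \right)} = \frac{-10419 - -12844}{-21752 + 23593} + \left(7 - 10 \cdot 182^{2}\right) = \frac{-10419 + 12844}{1841} + \left(7 - 331240\right) = 2425 \cdot \frac{1}{1841} + \left(7 - 331240\right) = \frac{2425}{1841} - 331233 = - \frac{609797528}{1841}$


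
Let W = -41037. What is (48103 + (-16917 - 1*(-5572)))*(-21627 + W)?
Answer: -2303403312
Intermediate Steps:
(48103 + (-16917 - 1*(-5572)))*(-21627 + W) = (48103 + (-16917 - 1*(-5572)))*(-21627 - 41037) = (48103 + (-16917 + 5572))*(-62664) = (48103 - 11345)*(-62664) = 36758*(-62664) = -2303403312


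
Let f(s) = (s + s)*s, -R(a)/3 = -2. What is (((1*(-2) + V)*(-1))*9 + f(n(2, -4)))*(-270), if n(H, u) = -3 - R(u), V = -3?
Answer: -55890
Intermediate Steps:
R(a) = 6 (R(a) = -3*(-2) = 6)
n(H, u) = -9 (n(H, u) = -3 - 1*6 = -3 - 6 = -9)
f(s) = 2*s² (f(s) = (2*s)*s = 2*s²)
(((1*(-2) + V)*(-1))*9 + f(n(2, -4)))*(-270) = (((1*(-2) - 3)*(-1))*9 + 2*(-9)²)*(-270) = (((-2 - 3)*(-1))*9 + 2*81)*(-270) = (-5*(-1)*9 + 162)*(-270) = (5*9 + 162)*(-270) = (45 + 162)*(-270) = 207*(-270) = -55890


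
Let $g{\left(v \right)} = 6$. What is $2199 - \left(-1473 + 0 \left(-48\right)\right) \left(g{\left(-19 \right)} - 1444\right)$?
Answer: $-2115975$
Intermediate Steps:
$2199 - \left(-1473 + 0 \left(-48\right)\right) \left(g{\left(-19 \right)} - 1444\right) = 2199 - \left(-1473 + 0 \left(-48\right)\right) \left(6 - 1444\right) = 2199 - \left(-1473 + 0\right) \left(-1438\right) = 2199 - \left(-1473\right) \left(-1438\right) = 2199 - 2118174 = -2115975$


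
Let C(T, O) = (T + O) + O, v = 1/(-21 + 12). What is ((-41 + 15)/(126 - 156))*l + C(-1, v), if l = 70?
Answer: 535/9 ≈ 59.444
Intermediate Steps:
v = -⅑ (v = 1/(-9) = -⅑ ≈ -0.11111)
C(T, O) = T + 2*O (C(T, O) = (O + T) + O = T + 2*O)
((-41 + 15)/(126 - 156))*l + C(-1, v) = ((-41 + 15)/(126 - 156))*70 + (-1 + 2*(-⅑)) = -26/(-30)*70 + (-1 - 2/9) = -26*(-1/30)*70 - 11/9 = (13/15)*70 - 11/9 = 182/3 - 11/9 = 535/9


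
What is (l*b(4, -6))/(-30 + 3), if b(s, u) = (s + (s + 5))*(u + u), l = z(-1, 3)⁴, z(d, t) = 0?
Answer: 0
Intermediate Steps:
l = 0 (l = 0⁴ = 0)
b(s, u) = 2*u*(5 + 2*s) (b(s, u) = (s + (5 + s))*(2*u) = (5 + 2*s)*(2*u) = 2*u*(5 + 2*s))
(l*b(4, -6))/(-30 + 3) = (0*(2*(-6)*(5 + 2*4)))/(-30 + 3) = (0*(2*(-6)*(5 + 8)))/(-27) = (0*(2*(-6)*13))*(-1/27) = (0*(-156))*(-1/27) = 0*(-1/27) = 0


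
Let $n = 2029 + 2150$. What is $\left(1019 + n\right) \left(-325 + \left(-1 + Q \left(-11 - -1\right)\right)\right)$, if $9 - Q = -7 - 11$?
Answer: $-3098008$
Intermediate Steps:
$n = 4179$
$Q = 27$ ($Q = 9 - \left(-7 - 11\right) = 9 - -18 = 9 + 18 = 27$)
$\left(1019 + n\right) \left(-325 + \left(-1 + Q \left(-11 - -1\right)\right)\right) = \left(1019 + 4179\right) \left(-325 + \left(-1 + 27 \left(-11 - -1\right)\right)\right) = 5198 \left(-325 + \left(-1 + 27 \left(-11 + 1\right)\right)\right) = 5198 \left(-325 + \left(-1 + 27 \left(-10\right)\right)\right) = 5198 \left(-325 - 271\right) = 5198 \left(-596\right) = -3098008$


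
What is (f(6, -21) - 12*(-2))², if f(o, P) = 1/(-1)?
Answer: 529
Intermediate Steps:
f(o, P) = -1
(f(6, -21) - 12*(-2))² = (-1 - 12*(-2))² = (-1 + 24)² = 23² = 529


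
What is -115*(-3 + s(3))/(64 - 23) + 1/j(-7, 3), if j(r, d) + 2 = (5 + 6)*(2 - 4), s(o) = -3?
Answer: 16519/984 ≈ 16.788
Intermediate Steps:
j(r, d) = -24 (j(r, d) = -2 + (5 + 6)*(2 - 4) = -2 + 11*(-2) = -2 - 22 = -24)
-115*(-3 + s(3))/(64 - 23) + 1/j(-7, 3) = -115*(-3 - 3)/(64 - 23) + 1/(-24) = -(-690)/41 - 1/24 = -115*(-6/41) - 1/24 = 690/41 - 1/24 = 16519/984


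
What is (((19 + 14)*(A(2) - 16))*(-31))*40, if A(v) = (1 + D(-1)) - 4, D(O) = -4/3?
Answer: 832040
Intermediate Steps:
D(O) = -4/3 (D(O) = -4*⅓ = -4/3)
A(v) = -13/3 (A(v) = (1 - 4/3) - 4 = -⅓ - 4 = -13/3)
(((19 + 14)*(A(2) - 16))*(-31))*40 = (((19 + 14)*(-13/3 - 16))*(-31))*40 = ((33*(-61/3))*(-31))*40 = -671*(-31)*40 = 20801*40 = 832040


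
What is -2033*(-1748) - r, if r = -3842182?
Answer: 7395866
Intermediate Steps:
-2033*(-1748) - r = -2033*(-1748) - 1*(-3842182) = 3553684 + 3842182 = 7395866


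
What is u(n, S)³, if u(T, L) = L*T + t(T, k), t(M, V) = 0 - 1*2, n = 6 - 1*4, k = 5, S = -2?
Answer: -216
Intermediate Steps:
n = 2 (n = 6 - 4 = 2)
t(M, V) = -2 (t(M, V) = 0 - 2 = -2)
u(T, L) = -2 + L*T (u(T, L) = L*T - 2 = -2 + L*T)
u(n, S)³ = (-2 - 2*2)³ = (-2 - 4)³ = (-6)³ = -216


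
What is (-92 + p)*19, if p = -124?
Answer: -4104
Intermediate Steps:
(-92 + p)*19 = (-92 - 124)*19 = -216*19 = -4104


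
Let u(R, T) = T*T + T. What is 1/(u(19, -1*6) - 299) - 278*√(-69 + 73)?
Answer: -149565/269 ≈ -556.00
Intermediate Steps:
u(R, T) = T + T² (u(R, T) = T² + T = T + T²)
1/(u(19, -1*6) - 299) - 278*√(-69 + 73) = 1/((-1*6)*(1 - 1*6) - 299) - 278*√(-69 + 73) = 1/(-6*(1 - 6) - 299) - 278*√4 = 1/(-6*(-5) - 299) - 278*2 = 1/(30 - 299) - 556 = 1/(-269) - 556 = -1/269 - 556 = -149565/269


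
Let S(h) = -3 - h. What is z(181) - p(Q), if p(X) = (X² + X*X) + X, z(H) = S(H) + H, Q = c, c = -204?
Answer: -83031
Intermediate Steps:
Q = -204
z(H) = -3 (z(H) = (-3 - H) + H = -3)
p(X) = X + 2*X² (p(X) = (X² + X²) + X = 2*X² + X = X + 2*X²)
z(181) - p(Q) = -3 - (-204)*(1 + 2*(-204)) = -3 - (-204)*(1 - 408) = -3 - (-204)*(-407) = -3 - 1*83028 = -3 - 83028 = -83031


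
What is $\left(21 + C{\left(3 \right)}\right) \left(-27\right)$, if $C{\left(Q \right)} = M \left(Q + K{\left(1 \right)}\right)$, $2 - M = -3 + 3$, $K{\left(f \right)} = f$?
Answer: $-783$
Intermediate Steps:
$M = 2$ ($M = 2 - \left(-3 + 3\right) = 2 - 0 = 2 + 0 = 2$)
$C{\left(Q \right)} = 2 + 2 Q$ ($C{\left(Q \right)} = 2 \left(Q + 1\right) = 2 \left(1 + Q\right) = 2 + 2 Q$)
$\left(21 + C{\left(3 \right)}\right) \left(-27\right) = \left(21 + \left(2 + 2 \cdot 3\right)\right) \left(-27\right) = \left(21 + \left(2 + 6\right)\right) \left(-27\right) = \left(21 + 8\right) \left(-27\right) = 29 \left(-27\right) = -783$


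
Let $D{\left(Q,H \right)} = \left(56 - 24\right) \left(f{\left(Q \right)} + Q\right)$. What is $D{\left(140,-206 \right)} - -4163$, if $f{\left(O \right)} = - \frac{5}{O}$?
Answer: $\frac{60493}{7} \approx 8641.9$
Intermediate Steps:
$D{\left(Q,H \right)} = - \frac{160}{Q} + 32 Q$ ($D{\left(Q,H \right)} = \left(56 - 24\right) \left(- \frac{5}{Q} + Q\right) = 32 \left(Q - \frac{5}{Q}\right) = - \frac{160}{Q} + 32 Q$)
$D{\left(140,-206 \right)} - -4163 = \left(- \frac{160}{140} + 32 \cdot 140\right) - -4163 = \left(\left(-160\right) \frac{1}{140} + 4480\right) + 4163 = \left(- \frac{8}{7} + 4480\right) + 4163 = \frac{31352}{7} + 4163 = \frac{60493}{7}$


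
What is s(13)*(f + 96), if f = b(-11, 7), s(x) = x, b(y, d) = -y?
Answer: 1391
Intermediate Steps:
f = 11 (f = -1*(-11) = 11)
s(13)*(f + 96) = 13*(11 + 96) = 13*107 = 1391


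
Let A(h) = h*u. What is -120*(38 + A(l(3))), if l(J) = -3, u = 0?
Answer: -4560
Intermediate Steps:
A(h) = 0 (A(h) = h*0 = 0)
-120*(38 + A(l(3))) = -120*(38 + 0) = -120*38 = -4560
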